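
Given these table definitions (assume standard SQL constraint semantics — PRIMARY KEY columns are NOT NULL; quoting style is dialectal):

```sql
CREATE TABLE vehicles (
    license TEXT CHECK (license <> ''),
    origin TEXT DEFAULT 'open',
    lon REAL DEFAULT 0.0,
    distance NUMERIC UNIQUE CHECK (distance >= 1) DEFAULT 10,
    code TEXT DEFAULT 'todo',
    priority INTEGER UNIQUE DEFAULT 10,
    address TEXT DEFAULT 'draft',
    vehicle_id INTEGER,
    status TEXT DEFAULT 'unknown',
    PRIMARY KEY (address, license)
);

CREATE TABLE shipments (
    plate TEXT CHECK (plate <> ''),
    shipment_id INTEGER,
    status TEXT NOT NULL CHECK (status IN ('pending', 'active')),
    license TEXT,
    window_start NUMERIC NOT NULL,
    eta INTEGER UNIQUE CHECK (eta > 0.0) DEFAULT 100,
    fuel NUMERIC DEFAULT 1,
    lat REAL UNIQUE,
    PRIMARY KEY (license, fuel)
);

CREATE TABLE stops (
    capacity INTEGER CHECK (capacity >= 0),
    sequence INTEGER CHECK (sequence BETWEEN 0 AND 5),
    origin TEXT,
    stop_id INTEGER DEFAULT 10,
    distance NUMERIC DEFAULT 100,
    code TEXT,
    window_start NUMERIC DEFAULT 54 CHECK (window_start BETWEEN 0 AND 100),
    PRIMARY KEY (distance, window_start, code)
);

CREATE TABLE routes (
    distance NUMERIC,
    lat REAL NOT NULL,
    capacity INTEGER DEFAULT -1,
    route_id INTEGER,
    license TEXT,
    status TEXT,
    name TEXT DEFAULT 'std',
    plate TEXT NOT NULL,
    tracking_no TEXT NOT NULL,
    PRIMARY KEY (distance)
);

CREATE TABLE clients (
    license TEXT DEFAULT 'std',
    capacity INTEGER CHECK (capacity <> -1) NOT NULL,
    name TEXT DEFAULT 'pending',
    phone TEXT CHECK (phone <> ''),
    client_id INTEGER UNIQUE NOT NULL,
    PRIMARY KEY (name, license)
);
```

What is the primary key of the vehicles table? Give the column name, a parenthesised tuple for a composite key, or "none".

A table-level PRIMARY KEY clause names 2 columns: address, license.
This is a composite key — the combination is unique, not each column individually.

(address, license)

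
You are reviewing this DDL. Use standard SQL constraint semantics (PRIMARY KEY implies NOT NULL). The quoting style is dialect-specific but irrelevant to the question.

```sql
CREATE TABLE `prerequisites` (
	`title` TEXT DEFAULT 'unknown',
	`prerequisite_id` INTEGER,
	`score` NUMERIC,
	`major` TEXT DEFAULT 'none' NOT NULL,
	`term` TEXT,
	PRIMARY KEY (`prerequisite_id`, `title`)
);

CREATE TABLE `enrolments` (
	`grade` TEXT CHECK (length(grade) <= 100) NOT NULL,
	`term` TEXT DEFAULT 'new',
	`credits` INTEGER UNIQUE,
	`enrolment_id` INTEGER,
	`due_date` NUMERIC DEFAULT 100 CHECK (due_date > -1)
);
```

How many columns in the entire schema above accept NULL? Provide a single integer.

6

prerequisites: 2 nullable (score, term — PK (prerequisite_id, title) and explicit NOT NULL columns excluded).
enrolments: 4 nullable (term, credits, enrolment_id, due_date — PK none and explicit NOT NULL columns excluded).
Total: 2 + 4 = 6.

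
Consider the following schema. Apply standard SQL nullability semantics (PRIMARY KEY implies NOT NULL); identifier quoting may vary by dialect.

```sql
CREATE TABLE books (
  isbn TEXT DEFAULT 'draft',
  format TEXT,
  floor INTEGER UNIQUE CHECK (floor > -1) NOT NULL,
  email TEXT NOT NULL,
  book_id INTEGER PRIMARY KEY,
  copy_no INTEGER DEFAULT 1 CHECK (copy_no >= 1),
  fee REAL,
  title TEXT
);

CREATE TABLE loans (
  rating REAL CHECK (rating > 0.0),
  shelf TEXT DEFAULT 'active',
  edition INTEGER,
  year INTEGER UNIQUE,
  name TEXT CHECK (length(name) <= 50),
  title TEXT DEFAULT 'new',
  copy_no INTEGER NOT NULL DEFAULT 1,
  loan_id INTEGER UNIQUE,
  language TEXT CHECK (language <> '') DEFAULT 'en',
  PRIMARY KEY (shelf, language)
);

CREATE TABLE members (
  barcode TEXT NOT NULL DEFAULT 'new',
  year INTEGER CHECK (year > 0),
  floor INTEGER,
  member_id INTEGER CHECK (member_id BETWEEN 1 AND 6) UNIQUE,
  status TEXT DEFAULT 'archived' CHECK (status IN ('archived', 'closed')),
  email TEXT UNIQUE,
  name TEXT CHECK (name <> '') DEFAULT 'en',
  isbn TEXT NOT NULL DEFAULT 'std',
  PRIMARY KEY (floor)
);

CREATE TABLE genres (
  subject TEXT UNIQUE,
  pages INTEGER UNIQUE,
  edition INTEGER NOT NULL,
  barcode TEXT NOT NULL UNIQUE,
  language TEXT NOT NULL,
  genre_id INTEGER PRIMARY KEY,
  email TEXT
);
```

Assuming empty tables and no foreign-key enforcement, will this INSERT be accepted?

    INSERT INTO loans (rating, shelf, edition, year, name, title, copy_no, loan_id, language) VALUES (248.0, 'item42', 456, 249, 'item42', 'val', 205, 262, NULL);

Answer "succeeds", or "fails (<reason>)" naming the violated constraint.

language is explicitly set to NULL, but language is part of the PRIMARY KEY (implied NOT NULL).

fails (NOT NULL on language)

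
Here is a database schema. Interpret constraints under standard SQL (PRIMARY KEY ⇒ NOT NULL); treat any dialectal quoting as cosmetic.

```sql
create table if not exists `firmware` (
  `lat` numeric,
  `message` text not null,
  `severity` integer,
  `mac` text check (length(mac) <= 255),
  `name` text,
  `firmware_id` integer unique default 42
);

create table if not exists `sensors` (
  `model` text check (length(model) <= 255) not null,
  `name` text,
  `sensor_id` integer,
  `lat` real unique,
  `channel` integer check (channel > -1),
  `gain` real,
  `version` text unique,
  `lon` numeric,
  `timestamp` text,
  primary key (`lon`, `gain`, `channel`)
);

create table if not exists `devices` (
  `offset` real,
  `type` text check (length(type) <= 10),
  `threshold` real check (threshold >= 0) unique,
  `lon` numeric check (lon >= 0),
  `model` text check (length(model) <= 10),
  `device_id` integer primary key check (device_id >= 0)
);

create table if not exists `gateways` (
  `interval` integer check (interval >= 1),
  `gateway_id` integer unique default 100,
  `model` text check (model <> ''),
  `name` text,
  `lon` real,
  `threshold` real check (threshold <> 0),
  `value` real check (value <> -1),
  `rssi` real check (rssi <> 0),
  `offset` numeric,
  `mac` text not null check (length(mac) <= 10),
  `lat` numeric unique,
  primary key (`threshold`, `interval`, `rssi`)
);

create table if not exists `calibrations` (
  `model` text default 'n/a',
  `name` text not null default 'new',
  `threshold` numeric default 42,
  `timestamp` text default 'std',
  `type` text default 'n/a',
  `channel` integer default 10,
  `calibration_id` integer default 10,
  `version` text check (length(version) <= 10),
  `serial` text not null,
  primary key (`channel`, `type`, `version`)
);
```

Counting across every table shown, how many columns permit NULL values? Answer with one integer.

26

firmware: 5 nullable (lat, severity, mac, name, firmware_id — PK none and explicit NOT NULL columns excluded).
sensors: 5 nullable (name, sensor_id, lat, version, timestamp — PK (lon, gain, channel) and explicit NOT NULL columns excluded).
devices: 5 nullable (offset, type, threshold, lon, model — PK (device_id) and explicit NOT NULL columns excluded).
gateways: 7 nullable (gateway_id, model, name, lon, value, offset, lat — PK (threshold, interval, rssi) and explicit NOT NULL columns excluded).
calibrations: 4 nullable (model, threshold, timestamp, calibration_id — PK (channel, type, version) and explicit NOT NULL columns excluded).
Total: 5 + 5 + 5 + 7 + 4 = 26.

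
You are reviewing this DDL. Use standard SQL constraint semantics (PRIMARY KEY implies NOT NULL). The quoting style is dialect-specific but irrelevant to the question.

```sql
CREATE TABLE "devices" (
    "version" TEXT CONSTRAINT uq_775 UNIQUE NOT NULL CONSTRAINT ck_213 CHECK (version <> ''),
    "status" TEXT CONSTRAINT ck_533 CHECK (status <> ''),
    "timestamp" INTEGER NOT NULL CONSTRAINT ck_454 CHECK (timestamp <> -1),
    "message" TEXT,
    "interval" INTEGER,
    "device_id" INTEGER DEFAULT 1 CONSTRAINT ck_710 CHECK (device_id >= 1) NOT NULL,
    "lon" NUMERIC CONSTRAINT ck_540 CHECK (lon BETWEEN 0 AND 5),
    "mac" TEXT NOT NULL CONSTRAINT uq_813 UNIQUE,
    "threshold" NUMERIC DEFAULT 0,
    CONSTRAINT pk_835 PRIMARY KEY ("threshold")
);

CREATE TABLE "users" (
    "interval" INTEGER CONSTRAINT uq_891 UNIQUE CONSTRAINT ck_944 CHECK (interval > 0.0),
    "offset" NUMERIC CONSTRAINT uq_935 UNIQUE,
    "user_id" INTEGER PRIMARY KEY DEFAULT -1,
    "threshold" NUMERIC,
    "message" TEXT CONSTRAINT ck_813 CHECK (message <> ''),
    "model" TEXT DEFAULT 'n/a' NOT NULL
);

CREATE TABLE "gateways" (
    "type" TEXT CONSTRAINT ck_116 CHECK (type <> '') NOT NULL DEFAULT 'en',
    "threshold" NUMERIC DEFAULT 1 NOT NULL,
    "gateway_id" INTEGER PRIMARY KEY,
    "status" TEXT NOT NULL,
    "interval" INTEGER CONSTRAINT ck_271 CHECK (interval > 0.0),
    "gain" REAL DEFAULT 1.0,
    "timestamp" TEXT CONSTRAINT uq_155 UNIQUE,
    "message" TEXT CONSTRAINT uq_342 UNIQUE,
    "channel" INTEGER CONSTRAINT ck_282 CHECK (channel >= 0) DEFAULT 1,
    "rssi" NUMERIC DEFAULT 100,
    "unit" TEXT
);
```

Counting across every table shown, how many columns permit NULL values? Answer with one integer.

devices: 4 nullable (status, message, interval, lon — PK (threshold) and explicit NOT NULL columns excluded).
users: 4 nullable (interval, offset, threshold, message — PK (user_id) and explicit NOT NULL columns excluded).
gateways: 7 nullable (interval, gain, timestamp, message, channel, rssi, unit — PK (gateway_id) and explicit NOT NULL columns excluded).
Total: 4 + 4 + 7 = 15.

15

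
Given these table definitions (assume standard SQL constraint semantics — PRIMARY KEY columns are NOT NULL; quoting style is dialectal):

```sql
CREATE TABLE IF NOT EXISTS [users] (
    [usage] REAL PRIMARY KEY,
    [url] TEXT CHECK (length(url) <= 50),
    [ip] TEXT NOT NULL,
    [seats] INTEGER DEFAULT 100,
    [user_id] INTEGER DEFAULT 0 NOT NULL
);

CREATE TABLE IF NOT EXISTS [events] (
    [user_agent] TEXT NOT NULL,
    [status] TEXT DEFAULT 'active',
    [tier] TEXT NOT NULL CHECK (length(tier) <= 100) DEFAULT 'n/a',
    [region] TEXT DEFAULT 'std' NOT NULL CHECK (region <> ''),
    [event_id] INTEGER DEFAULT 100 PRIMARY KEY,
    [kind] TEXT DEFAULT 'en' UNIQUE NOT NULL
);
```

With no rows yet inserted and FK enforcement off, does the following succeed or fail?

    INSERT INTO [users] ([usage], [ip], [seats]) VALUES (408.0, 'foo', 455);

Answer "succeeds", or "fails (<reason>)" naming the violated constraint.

succeeds

NOT NULL columns: ip is supplied; usage is supplied; user_id defaults to 0.
No constraint is violated.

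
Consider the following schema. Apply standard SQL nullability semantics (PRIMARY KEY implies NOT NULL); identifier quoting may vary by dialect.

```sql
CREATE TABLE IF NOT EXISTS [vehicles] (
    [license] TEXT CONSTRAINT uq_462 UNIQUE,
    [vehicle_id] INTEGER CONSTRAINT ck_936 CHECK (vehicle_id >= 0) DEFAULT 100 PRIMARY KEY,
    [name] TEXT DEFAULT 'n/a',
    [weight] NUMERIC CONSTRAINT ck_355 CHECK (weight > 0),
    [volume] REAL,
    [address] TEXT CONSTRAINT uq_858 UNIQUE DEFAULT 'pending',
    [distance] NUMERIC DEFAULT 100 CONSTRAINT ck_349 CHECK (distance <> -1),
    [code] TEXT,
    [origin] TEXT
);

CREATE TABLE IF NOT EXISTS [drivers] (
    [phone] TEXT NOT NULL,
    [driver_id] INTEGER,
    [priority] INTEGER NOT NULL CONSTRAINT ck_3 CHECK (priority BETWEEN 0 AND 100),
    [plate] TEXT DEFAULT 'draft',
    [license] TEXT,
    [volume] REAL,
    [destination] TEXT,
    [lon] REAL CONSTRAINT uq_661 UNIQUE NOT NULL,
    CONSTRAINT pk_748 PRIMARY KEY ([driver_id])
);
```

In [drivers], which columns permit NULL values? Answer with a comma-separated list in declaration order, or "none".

- phone: declared NOT NULL → not nullable.
- driver_id: part of the PRIMARY KEY, which implies NOT NULL → not nullable.
- priority: declared NOT NULL → not nullable.
- plate: DEFAULT only fills an omitted column; an explicit NULL is still allowed → nullable.
- license: no NOT NULL constraint applies → nullable.
- volume: no NOT NULL constraint applies → nullable.
- destination: no NOT NULL constraint applies → nullable.
- lon: declared NOT NULL → not nullable.

plate, license, volume, destination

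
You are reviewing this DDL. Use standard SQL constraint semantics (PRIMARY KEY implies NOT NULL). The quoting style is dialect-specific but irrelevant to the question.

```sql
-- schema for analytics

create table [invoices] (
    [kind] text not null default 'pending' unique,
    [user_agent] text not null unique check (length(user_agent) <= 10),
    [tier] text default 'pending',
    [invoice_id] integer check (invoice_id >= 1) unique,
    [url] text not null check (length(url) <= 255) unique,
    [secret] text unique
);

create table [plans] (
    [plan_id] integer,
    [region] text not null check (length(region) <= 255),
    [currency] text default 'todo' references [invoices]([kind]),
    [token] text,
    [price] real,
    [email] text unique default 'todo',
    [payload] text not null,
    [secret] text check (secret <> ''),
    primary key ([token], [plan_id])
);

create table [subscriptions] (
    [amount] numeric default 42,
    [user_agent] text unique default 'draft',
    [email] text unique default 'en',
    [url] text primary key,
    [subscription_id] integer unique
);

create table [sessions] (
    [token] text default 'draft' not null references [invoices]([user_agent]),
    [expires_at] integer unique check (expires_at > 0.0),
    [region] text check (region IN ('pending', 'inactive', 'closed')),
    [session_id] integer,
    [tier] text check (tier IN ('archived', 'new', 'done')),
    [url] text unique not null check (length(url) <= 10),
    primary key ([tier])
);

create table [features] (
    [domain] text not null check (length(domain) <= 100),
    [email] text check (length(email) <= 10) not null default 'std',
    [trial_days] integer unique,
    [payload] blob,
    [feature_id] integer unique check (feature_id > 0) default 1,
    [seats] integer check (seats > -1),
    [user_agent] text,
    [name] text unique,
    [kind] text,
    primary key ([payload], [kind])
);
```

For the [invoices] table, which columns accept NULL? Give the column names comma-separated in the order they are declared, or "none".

- kind: declared NOT NULL → not nullable.
- user_agent: declared NOT NULL → not nullable.
- tier: DEFAULT only fills an omitted column; an explicit NULL is still allowed → nullable.
- invoice_id: CHECK does not forbid NULL (a CHECK constraint passes when its expression is NULL) → nullable.
- url: declared NOT NULL → not nullable.
- secret: UNIQUE does not imply NOT NULL → nullable.

tier, invoice_id, secret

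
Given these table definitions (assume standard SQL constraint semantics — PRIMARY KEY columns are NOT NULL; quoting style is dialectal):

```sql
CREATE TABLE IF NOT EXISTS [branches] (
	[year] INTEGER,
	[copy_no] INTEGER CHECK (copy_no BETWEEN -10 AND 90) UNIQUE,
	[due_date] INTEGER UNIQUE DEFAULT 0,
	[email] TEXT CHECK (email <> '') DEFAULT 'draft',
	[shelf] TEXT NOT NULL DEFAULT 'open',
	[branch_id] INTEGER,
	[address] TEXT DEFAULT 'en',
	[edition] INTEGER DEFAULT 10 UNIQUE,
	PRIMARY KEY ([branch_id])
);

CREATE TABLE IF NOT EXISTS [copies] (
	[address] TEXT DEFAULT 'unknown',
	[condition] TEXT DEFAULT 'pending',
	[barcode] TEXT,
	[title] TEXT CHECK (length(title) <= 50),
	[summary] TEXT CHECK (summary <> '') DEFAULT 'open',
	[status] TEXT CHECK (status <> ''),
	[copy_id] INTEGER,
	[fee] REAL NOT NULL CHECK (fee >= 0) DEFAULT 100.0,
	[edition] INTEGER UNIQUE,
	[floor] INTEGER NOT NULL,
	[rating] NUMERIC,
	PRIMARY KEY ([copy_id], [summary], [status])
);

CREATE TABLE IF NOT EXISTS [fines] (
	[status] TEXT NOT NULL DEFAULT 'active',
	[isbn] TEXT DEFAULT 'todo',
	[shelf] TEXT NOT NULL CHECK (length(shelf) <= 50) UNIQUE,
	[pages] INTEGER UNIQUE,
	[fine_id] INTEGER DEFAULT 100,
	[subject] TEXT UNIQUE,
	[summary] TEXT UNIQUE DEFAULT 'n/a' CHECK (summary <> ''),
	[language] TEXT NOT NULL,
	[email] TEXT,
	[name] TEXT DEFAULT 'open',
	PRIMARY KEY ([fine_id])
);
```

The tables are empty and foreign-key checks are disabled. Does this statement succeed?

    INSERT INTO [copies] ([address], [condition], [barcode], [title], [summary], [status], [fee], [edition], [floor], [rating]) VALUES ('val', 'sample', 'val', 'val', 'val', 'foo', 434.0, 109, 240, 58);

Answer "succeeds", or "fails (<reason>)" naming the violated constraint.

copy_id is omitted from the column list and has no DEFAULT, so it would receive NULL.
But copy_id is part of the PRIMARY KEY (implied NOT NULL).

fails (NOT NULL on copy_id)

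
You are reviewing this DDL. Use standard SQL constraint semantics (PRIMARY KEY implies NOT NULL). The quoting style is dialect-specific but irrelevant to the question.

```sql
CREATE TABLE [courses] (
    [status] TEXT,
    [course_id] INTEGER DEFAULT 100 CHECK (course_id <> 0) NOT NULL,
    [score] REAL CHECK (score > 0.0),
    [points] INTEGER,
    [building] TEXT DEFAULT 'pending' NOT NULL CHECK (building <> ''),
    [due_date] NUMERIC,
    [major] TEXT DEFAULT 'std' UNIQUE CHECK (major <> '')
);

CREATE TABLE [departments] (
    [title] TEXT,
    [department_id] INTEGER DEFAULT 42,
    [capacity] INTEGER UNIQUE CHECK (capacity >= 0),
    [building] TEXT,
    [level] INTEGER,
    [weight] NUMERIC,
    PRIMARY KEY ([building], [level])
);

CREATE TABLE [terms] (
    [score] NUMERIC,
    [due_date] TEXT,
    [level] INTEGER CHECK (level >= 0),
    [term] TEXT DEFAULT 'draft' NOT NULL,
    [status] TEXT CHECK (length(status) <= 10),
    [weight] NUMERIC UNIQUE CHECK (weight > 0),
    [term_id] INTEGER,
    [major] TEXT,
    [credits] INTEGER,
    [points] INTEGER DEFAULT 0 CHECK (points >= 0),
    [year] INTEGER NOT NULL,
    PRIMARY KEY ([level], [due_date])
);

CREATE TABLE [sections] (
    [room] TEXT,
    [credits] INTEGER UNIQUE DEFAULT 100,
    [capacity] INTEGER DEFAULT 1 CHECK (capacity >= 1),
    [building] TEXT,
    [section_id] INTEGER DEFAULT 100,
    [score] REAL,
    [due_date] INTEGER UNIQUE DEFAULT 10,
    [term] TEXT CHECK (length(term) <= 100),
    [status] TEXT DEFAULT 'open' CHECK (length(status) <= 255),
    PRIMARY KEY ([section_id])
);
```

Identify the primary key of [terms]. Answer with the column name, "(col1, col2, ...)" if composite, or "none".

A table-level PRIMARY KEY clause names 2 columns: level, due_date.
This is a composite key — the combination is unique, not each column individually.

(level, due_date)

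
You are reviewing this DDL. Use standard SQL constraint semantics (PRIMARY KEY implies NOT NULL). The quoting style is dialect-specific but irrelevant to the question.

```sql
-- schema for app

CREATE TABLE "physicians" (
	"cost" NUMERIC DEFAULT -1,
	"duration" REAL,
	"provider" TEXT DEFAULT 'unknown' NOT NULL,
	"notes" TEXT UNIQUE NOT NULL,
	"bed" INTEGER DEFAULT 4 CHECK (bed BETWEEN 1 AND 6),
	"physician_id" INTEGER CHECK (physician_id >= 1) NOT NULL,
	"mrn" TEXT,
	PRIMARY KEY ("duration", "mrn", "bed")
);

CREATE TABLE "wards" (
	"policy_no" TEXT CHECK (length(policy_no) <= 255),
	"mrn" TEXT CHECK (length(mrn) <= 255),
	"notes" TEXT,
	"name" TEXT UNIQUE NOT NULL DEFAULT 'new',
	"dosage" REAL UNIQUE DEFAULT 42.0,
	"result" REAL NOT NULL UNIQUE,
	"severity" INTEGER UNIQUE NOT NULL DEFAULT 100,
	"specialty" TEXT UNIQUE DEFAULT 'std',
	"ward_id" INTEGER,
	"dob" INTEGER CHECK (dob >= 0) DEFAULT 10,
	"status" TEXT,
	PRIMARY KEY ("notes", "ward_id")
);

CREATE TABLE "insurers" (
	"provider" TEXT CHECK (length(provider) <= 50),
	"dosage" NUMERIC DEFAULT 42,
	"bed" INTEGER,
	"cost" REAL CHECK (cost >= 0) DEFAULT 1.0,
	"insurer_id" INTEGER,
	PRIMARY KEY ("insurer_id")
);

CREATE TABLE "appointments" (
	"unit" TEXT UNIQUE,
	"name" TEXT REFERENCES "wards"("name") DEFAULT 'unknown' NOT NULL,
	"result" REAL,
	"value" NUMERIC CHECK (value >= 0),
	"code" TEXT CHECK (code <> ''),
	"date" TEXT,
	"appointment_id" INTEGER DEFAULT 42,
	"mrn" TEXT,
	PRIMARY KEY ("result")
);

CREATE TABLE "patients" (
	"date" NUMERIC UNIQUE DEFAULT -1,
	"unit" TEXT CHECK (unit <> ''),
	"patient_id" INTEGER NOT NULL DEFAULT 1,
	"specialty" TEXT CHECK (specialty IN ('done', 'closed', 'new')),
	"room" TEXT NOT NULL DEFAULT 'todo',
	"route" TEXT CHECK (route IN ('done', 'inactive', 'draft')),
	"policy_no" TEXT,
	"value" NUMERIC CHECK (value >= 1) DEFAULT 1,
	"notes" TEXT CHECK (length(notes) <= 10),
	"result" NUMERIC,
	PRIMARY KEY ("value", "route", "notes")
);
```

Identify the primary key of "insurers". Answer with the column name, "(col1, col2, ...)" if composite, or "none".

insurer_id is declared PRIMARY KEY as a table-level PRIMARY KEY clause.

insurer_id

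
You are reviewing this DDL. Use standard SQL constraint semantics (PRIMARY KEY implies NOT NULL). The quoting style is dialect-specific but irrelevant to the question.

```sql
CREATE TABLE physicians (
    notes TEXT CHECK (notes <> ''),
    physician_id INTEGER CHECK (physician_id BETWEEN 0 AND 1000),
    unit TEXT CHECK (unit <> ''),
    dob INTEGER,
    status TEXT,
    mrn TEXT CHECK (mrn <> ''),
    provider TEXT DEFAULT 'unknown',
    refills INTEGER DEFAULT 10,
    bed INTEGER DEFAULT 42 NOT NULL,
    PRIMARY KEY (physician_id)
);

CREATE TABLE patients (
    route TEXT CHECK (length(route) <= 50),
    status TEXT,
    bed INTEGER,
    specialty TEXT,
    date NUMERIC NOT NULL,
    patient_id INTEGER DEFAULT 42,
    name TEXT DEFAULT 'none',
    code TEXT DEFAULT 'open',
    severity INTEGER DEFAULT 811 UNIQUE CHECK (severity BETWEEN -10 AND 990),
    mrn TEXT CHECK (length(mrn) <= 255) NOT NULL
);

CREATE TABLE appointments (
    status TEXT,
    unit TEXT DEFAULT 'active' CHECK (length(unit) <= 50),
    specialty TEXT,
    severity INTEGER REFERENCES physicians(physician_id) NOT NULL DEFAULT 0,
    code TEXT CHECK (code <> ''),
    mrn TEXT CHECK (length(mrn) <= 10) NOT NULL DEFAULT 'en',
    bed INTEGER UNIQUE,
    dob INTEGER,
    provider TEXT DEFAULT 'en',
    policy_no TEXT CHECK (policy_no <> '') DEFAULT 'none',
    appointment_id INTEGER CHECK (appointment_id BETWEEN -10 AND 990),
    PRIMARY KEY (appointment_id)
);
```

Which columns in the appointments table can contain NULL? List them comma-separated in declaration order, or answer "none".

status, unit, specialty, code, bed, dob, provider, policy_no

- status: no NOT NULL constraint applies → nullable.
- unit: CHECK does not forbid NULL (a CHECK constraint passes when its expression is NULL) → nullable.
- specialty: no NOT NULL constraint applies → nullable.
- severity: declared NOT NULL → not nullable.
- code: CHECK does not forbid NULL (a CHECK constraint passes when its expression is NULL) → nullable.
- mrn: declared NOT NULL → not nullable.
- bed: UNIQUE does not imply NOT NULL → nullable.
- dob: no NOT NULL constraint applies → nullable.
- provider: DEFAULT only fills an omitted column; an explicit NULL is still allowed → nullable.
- policy_no: CHECK does not forbid NULL (a CHECK constraint passes when its expression is NULL) → nullable.
- appointment_id: part of the PRIMARY KEY, which implies NOT NULL → not nullable.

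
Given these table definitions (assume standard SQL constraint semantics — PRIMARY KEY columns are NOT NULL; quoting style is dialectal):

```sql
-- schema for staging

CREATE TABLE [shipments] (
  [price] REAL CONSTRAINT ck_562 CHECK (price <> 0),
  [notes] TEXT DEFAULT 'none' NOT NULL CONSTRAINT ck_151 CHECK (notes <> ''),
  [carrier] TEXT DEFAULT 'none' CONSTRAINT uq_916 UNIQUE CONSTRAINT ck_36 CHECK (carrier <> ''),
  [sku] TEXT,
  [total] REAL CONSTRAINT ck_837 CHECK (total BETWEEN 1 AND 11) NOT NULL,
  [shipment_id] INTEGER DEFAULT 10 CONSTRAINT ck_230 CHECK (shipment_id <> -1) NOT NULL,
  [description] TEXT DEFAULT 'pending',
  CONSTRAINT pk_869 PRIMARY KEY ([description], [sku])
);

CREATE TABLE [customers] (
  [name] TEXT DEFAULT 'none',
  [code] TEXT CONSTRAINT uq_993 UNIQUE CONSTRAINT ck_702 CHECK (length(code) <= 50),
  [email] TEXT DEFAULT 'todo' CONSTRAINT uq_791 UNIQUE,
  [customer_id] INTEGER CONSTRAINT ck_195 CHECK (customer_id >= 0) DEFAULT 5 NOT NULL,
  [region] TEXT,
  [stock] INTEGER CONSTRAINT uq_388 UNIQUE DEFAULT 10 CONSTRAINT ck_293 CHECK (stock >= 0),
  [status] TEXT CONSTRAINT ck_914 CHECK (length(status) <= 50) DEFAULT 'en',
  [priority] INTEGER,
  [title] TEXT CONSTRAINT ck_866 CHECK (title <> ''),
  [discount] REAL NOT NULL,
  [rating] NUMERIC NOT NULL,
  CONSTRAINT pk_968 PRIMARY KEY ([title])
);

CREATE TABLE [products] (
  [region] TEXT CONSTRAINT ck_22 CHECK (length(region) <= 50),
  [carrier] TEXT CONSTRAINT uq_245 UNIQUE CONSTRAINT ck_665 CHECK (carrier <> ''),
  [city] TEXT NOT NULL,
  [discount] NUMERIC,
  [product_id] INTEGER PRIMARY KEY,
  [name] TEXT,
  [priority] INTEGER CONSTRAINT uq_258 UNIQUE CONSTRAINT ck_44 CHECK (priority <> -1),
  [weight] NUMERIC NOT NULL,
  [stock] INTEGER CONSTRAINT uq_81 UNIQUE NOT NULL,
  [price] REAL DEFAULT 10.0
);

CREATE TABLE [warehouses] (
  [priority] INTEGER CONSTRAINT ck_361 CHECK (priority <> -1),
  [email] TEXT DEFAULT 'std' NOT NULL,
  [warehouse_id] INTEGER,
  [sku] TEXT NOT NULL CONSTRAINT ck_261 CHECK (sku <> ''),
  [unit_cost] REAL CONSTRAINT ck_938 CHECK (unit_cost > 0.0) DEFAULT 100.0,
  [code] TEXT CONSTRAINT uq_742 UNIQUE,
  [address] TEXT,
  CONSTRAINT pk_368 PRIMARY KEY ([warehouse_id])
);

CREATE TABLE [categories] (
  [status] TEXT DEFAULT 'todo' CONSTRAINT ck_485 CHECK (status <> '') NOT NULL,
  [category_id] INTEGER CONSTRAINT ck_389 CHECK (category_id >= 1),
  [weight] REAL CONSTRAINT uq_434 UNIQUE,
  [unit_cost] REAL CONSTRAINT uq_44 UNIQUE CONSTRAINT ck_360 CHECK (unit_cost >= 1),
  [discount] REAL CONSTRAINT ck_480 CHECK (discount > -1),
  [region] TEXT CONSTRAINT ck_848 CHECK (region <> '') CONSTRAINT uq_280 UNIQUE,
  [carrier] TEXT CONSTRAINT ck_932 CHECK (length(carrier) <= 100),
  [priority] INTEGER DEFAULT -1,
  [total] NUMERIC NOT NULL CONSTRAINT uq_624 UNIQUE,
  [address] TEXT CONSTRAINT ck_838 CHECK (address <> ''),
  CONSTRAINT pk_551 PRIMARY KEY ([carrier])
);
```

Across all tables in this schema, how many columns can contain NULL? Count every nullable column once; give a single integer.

shipments: 2 nullable (price, carrier — PK (description, sku) and explicit NOT NULL columns excluded).
customers: 7 nullable (name, code, email, region, stock, status, priority — PK (title) and explicit NOT NULL columns excluded).
products: 6 nullable (region, carrier, discount, name, priority, price — PK (product_id) and explicit NOT NULL columns excluded).
warehouses: 4 nullable (priority, unit_cost, code, address — PK (warehouse_id) and explicit NOT NULL columns excluded).
categories: 7 nullable (category_id, weight, unit_cost, discount, region, priority, address — PK (carrier) and explicit NOT NULL columns excluded).
Total: 2 + 7 + 6 + 4 + 7 = 26.

26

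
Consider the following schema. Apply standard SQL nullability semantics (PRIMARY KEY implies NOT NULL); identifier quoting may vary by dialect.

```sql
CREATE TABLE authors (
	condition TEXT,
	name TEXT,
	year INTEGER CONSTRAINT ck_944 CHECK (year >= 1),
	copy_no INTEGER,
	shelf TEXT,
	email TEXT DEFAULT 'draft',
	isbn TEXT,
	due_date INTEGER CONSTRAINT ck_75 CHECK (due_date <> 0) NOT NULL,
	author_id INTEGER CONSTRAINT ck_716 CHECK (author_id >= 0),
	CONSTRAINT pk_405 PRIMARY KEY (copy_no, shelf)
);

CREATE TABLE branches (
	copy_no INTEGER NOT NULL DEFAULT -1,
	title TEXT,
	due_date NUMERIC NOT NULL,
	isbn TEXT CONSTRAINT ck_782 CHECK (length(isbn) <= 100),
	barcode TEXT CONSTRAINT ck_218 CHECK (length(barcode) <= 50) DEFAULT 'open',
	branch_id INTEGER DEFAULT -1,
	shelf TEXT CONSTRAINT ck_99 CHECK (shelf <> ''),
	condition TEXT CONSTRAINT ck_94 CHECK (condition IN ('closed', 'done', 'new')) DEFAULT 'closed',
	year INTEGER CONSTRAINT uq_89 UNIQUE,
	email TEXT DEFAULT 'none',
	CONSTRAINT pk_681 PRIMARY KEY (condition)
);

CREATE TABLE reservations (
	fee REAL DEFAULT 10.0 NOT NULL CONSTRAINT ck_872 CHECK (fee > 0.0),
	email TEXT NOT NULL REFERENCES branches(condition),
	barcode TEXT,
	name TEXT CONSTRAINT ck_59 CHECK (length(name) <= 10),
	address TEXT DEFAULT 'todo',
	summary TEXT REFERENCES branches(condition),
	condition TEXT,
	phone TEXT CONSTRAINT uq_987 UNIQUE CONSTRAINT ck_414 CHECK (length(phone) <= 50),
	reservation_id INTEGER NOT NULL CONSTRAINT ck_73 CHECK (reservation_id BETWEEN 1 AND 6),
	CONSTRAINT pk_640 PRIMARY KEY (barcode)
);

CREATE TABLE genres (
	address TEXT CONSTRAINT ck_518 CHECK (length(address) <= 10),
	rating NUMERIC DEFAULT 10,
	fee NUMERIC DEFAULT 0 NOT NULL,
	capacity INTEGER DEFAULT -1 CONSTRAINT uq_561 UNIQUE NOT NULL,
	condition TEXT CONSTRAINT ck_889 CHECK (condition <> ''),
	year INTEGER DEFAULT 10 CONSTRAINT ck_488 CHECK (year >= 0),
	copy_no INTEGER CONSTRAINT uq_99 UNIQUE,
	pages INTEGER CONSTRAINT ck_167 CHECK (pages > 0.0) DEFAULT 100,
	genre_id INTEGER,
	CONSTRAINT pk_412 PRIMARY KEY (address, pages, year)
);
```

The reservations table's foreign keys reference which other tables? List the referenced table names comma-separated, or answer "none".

branches

- email REFERENCES branches(condition).
- summary REFERENCES branches(condition).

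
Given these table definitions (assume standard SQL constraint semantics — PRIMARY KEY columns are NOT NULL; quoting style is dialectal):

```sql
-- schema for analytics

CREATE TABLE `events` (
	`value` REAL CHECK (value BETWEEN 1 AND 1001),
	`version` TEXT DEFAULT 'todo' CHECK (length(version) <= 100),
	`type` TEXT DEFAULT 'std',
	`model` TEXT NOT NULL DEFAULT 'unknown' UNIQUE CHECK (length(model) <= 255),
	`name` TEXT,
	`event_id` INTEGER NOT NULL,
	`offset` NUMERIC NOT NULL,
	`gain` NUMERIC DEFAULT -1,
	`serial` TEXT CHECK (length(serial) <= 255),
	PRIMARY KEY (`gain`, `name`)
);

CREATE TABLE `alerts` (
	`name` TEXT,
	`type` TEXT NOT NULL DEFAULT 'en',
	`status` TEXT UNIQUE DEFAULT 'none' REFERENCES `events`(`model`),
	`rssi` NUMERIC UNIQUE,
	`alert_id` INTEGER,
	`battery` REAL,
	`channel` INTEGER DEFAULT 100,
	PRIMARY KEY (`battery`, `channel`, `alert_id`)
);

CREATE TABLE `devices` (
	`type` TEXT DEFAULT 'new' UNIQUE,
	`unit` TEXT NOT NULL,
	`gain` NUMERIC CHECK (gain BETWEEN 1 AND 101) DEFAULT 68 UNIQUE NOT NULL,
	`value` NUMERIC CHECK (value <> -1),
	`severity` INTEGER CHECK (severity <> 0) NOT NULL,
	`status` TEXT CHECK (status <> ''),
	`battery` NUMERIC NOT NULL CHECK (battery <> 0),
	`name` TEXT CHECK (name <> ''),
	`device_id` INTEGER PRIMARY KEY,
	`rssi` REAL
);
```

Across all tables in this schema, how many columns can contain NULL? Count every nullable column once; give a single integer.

events: 4 nullable (value, version, type, serial — PK (gain, name) and explicit NOT NULL columns excluded).
alerts: 3 nullable (name, status, rssi — PK (battery, channel, alert_id) and explicit NOT NULL columns excluded).
devices: 5 nullable (type, value, status, name, rssi — PK (device_id) and explicit NOT NULL columns excluded).
Total: 4 + 3 + 5 = 12.

12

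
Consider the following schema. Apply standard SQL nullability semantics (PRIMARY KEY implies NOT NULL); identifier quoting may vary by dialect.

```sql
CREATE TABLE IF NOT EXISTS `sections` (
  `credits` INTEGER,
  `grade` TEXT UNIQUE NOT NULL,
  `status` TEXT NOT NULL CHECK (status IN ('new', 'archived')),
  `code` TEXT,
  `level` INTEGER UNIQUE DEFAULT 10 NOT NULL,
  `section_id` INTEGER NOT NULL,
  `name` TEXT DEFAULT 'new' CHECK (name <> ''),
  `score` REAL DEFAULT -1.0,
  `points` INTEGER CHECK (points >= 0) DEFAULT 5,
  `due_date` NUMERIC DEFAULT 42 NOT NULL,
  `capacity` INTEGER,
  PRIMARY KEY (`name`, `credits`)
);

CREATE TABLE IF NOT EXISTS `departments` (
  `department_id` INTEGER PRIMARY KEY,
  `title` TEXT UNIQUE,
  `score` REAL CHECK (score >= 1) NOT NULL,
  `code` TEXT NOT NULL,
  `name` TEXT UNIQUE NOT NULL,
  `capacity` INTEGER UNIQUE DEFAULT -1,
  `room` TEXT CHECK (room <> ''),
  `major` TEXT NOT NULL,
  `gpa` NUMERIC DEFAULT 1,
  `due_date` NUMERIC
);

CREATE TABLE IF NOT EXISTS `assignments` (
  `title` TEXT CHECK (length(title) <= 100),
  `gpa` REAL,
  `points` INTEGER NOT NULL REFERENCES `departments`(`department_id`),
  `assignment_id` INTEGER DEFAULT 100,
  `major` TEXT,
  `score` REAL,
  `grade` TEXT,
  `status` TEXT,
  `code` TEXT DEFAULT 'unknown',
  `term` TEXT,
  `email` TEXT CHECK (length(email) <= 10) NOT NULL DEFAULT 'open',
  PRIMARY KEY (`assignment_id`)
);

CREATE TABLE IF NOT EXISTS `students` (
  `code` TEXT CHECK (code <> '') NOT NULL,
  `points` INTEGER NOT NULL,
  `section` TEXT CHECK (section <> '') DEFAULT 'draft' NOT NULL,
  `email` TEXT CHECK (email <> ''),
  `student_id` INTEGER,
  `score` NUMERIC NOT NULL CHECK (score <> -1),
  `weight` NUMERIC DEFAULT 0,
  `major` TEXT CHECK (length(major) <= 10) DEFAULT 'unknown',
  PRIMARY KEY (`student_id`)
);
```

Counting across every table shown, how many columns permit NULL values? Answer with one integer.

20

sections: 4 nullable (code, score, points, capacity — PK (name, credits) and explicit NOT NULL columns excluded).
departments: 5 nullable (title, capacity, room, gpa, due_date — PK (department_id) and explicit NOT NULL columns excluded).
assignments: 8 nullable (title, gpa, major, score, grade, status, code, term — PK (assignment_id) and explicit NOT NULL columns excluded).
students: 3 nullable (email, weight, major — PK (student_id) and explicit NOT NULL columns excluded).
Total: 4 + 5 + 8 + 3 = 20.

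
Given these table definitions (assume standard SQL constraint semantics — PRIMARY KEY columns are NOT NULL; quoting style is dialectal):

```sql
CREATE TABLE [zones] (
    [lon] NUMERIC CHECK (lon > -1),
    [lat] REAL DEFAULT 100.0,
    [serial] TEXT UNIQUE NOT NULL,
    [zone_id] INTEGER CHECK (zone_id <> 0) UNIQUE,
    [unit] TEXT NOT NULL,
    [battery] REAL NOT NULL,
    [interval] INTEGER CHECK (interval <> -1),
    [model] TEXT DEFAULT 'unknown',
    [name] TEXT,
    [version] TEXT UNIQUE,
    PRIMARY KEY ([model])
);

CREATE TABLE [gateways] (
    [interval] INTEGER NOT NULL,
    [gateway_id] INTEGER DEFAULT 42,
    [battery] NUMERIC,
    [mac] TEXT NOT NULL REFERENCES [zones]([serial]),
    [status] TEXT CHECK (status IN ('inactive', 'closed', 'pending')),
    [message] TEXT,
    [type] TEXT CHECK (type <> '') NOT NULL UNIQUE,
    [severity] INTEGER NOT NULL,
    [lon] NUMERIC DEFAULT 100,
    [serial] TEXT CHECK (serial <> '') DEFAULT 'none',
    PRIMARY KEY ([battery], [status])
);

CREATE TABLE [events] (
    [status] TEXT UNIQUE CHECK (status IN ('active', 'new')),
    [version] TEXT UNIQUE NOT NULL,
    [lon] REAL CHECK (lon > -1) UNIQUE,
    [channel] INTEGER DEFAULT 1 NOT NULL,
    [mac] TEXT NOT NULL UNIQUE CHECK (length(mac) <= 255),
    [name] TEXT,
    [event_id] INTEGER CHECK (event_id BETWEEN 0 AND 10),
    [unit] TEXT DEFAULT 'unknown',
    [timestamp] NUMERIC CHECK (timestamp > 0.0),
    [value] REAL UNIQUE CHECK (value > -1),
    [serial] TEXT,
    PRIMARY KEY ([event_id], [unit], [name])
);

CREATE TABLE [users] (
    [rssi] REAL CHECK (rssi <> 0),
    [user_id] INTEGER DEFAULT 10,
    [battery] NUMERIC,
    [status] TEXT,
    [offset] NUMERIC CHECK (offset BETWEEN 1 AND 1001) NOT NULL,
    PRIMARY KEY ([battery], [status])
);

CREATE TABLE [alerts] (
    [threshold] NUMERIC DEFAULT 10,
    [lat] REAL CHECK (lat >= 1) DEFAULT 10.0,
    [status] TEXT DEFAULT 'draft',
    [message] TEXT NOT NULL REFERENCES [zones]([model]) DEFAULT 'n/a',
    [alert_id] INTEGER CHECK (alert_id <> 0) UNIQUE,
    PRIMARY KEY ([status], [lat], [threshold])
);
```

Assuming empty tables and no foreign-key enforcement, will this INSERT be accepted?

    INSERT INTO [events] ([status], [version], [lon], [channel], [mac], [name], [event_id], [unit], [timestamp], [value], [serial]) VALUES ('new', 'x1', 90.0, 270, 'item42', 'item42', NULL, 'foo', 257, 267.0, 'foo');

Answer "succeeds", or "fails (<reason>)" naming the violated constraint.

event_id is explicitly set to NULL, but event_id is part of the PRIMARY KEY (implied NOT NULL).

fails (NOT NULL on event_id)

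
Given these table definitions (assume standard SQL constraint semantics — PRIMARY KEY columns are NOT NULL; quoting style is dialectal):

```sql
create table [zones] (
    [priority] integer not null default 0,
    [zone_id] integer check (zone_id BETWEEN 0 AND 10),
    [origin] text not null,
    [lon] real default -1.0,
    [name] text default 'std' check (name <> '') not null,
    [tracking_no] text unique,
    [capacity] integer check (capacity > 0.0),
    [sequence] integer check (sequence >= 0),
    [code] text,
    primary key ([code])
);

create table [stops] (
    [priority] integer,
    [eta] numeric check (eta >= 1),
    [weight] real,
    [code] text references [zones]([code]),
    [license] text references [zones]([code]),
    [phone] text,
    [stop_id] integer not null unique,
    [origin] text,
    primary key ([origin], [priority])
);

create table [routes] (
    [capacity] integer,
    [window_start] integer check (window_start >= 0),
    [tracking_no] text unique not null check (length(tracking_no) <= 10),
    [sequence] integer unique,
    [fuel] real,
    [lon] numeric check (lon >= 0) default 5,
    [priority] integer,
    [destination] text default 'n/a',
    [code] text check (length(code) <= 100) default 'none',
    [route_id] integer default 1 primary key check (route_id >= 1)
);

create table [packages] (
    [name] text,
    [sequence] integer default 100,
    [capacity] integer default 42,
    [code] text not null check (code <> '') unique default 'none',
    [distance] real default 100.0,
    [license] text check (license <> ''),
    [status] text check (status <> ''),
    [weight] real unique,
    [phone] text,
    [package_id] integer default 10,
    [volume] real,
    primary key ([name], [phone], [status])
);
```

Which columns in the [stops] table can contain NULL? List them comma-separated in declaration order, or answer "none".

- priority: part of the PRIMARY KEY, which implies NOT NULL → not nullable.
- eta: CHECK does not forbid NULL (a CHECK constraint passes when its expression is NULL) → nullable.
- weight: no NOT NULL constraint applies → nullable.
- code: a foreign key column may be NULL unless separately constrained → nullable.
- license: a foreign key column may be NULL unless separately constrained → nullable.
- phone: no NOT NULL constraint applies → nullable.
- stop_id: declared NOT NULL → not nullable.
- origin: part of the PRIMARY KEY, which implies NOT NULL → not nullable.

eta, weight, code, license, phone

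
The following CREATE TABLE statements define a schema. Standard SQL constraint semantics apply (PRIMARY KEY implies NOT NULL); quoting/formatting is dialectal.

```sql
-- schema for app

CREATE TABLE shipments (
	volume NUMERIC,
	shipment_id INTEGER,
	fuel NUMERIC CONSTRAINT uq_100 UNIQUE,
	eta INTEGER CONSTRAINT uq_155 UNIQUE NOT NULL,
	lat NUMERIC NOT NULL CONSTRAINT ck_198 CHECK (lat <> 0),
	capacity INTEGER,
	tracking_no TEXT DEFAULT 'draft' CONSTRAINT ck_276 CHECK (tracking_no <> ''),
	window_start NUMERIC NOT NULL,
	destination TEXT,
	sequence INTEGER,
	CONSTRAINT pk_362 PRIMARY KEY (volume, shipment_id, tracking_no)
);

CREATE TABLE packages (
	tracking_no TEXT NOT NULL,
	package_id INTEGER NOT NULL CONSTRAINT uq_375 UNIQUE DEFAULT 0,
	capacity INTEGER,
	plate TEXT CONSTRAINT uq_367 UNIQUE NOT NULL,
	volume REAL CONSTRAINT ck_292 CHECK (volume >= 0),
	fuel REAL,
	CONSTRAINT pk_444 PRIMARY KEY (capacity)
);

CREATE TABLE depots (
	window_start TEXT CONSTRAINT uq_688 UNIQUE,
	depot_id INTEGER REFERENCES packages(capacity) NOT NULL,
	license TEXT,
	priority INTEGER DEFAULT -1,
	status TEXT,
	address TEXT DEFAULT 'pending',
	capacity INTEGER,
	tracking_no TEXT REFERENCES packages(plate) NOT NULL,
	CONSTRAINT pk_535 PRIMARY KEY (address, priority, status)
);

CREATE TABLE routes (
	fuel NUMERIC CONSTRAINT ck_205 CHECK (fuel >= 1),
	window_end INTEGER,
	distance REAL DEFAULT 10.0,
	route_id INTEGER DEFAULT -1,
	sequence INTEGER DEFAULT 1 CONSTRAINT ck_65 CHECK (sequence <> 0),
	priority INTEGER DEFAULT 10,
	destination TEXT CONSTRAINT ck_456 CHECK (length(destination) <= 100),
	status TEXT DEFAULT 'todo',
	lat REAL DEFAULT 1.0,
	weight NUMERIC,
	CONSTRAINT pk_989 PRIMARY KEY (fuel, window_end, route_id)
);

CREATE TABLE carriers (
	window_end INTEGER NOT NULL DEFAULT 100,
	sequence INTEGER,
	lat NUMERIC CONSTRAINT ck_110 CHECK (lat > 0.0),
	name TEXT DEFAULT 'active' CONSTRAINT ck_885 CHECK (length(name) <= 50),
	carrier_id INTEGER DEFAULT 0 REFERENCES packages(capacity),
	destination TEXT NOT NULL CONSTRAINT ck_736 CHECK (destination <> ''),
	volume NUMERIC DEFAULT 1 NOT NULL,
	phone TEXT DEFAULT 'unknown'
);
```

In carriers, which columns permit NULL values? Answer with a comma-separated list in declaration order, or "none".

sequence, lat, name, carrier_id, phone

- window_end: declared NOT NULL → not nullable.
- sequence: no NOT NULL constraint applies → nullable.
- lat: CHECK does not forbid NULL (a CHECK constraint passes when its expression is NULL) → nullable.
- name: CHECK does not forbid NULL (a CHECK constraint passes when its expression is NULL) → nullable.
- carrier_id: a foreign key column may be NULL unless separately constrained → nullable.
- destination: declared NOT NULL → not nullable.
- volume: declared NOT NULL → not nullable.
- phone: DEFAULT only fills an omitted column; an explicit NULL is still allowed → nullable.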